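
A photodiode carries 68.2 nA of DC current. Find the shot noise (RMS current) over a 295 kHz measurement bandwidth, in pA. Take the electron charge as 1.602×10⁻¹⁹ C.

I_n = √(2qI·B)
2qI·B = 2 × 1.602×10⁻¹⁹ × 6.82×10⁻⁸ × 2.95×10⁵ = 6.45×10⁻²¹ A²
I_n = √(6.45×10⁻²¹) = 8.03×10⁻¹¹ A = 80.3 pA

80.3 pA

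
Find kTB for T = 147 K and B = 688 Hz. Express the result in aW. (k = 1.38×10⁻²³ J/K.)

1.40 aW

P_n = kTB = 1.38×10⁻²³ × 147 × 6.88×10² = 1.40×10⁻¹⁸ W = 1.40 aW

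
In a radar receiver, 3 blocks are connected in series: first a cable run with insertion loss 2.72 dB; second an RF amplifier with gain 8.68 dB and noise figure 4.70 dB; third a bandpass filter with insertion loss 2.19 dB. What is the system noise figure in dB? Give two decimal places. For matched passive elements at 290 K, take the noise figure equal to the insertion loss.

Convert to linear (a loss of L dB is a gain of −L dB): F_i = 10^(NF_i/10), G_i = 10^(G_i,dB/10)
  Stage 1: F_1 = 10^(2.72/10) = 1.871, G_1 = 10^(−2.72/10) = 0.5346
  Stage 2: F_2 = 10^(4.70/10) = 2.951, G_2 = 10^(8.68/10) = 7.379
  Stage 3: F_3 = 10^(2.19/10) = 1.656, G_3 = 10^(−2.19/10) = 0.6039
Friis cascade:
  F = 1.871 + (2.951 − 1)/0.5346 + (1.656 − 1)/3.945 = 5.687
NF = 10 log₁₀(5.687) = 7.55 dB

7.55 dB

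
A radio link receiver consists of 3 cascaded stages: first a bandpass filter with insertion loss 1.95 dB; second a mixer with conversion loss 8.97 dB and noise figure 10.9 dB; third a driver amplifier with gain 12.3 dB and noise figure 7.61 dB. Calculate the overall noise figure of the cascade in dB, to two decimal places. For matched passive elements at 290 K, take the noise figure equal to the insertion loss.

Convert to linear (a loss of L dB is a gain of −L dB): F_i = 10^(NF_i/10), G_i = 10^(G_i,dB/10)
  Stage 1: F_1 = 10^(1.95/10) = 1.567, G_1 = 10^(−1.95/10) = 0.6383
  Stage 2: F_2 = 10^(10.9/10) = 12.30, G_2 = 10^(−8.97/10) = 0.1268
  Stage 3: F_3 = 10^(7.61/10) = 5.768, G_3 = 10^(12.3/10) = 16.98
Friis cascade:
  F = 1.567 + (12.30 − 1)/0.6383 + (5.768 − 1)/0.08091 = 78.20
NF = 10 log₁₀(78.20) = 18.93 dB

18.93 dB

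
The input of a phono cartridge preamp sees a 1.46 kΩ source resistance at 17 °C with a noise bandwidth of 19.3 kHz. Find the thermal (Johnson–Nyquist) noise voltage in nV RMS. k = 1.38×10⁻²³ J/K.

672 nV

T = 17 °C + 273.15 = 290.15 K
V_n = √(4kTRB)
4kTRB = 4 × 1.38×10⁻²³ × 290.15 × 1.46×10³ × 1.93×10⁴ = 4.51×10⁻¹³ V²
V_n = √(4.51×10⁻¹³) = 6.72×10⁻⁷ V = 672 nV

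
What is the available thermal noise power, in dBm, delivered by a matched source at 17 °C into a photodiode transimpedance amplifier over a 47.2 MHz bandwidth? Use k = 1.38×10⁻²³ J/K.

−97.2 dBm

T = 17 °C + 273.15 = 290.15 K
P_n = kTB = 1.38×10⁻²³ × 290.15 × 4.72×10⁷ = 1.89×10⁻¹³ W
In dBm: 10 log₁₀(1.89×10⁻¹³ / 10⁻³) = −97.2 dBm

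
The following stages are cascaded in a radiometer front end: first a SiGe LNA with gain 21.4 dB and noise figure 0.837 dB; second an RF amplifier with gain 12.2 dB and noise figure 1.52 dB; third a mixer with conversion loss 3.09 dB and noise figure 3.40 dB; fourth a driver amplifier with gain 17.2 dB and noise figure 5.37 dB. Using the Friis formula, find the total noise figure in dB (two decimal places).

0.86 dB

Convert to linear (a loss of L dB is a gain of −L dB): F_i = 10^(NF_i/10), G_i = 10^(G_i,dB/10)
  Stage 1: F_1 = 10^(0.837/10) = 1.213, G_1 = 10^(21.4/10) = 138.0
  Stage 2: F_2 = 10^(1.52/10) = 1.419, G_2 = 10^(12.2/10) = 16.60
  Stage 3: F_3 = 10^(3.40/10) = 2.188, G_3 = 10^(−3.09/10) = 0.4909
  Stage 4: F_4 = 10^(5.37/10) = 3.443, G_4 = 10^(17.2/10) = 52.48
Friis cascade:
  F = 1.213 + (1.419 − 1)/138.0 + (2.188 − 1)/2291 + (3.443 − 1)/1125 = 1.218
NF = 10 log₁₀(1.218) = 0.86 dB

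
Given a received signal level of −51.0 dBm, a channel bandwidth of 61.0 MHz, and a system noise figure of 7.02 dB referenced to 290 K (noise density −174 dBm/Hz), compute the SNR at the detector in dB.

Noise floor: N = −174 + 10 log₁₀(B) + NF
10 log₁₀(6.10×10⁷) = 77.85 dB
N = −174 + 77.85 + 7.02 = −89.13 dBm
SNR = P_sig − N = −51.0 − (−89.13) = 38.13 dB → 38.1 dB

38.1 dB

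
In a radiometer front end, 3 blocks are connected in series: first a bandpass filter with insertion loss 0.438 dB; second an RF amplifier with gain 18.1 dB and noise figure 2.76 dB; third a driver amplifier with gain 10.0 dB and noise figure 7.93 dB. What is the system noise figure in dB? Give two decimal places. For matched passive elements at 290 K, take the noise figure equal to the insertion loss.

Convert to linear (a loss of L dB is a gain of −L dB): F_i = 10^(NF_i/10), G_i = 10^(G_i,dB/10)
  Stage 1: F_1 = 10^(0.438/10) = 1.106, G_1 = 10^(−0.438/10) = 0.9041
  Stage 2: F_2 = 10^(2.76/10) = 1.888, G_2 = 10^(18.1/10) = 64.57
  Stage 3: F_3 = 10^(7.93/10) = 6.209, G_3 = 10^(10.0/10) = 10.00
Friis cascade:
  F = 1.106 + (1.888 − 1)/0.9041 + (6.209 − 1)/58.37 = 2.178
NF = 10 log₁₀(2.178) = 3.38 dB

3.38 dB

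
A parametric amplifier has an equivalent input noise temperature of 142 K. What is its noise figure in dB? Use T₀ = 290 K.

F = 1 + T_e/T₀ = 1 + 142/290 = 1.48966
NF = 10 log₁₀(1.48966) = 1.73 dB

1.73 dB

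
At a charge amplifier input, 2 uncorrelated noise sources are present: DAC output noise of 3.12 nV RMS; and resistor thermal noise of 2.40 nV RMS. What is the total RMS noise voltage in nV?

Uncorrelated sources add in power (mean-square): V_tot = √(ΣV_i²)
V_tot = √[(3.12×10⁻⁹)² + (2.40×10⁻⁹)²] = 3.94×10⁻⁹ V = 3.94 nV

3.94 nV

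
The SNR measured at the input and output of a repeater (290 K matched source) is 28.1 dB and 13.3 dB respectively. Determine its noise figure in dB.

NF (dB) = SNR_in(dB) − SNR_out(dB) when the source is at T₀
NF = 28.1 − 13.3 = 14.8 dB

14.8 dB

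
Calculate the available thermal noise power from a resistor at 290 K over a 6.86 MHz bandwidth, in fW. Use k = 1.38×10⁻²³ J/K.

27.5 fW

P_n = kTB = 1.38×10⁻²³ × 290 × 6.86×10⁶ = 2.75×10⁻¹⁴ W = 27.5 fW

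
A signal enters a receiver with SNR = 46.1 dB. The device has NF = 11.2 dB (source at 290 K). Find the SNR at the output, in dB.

By definition F = SNR_in/SNR_out, so in dB: SNR_out = SNR_in − NF
SNR_out = 46.1 − 11.2 = 34.9 dB

34.9 dB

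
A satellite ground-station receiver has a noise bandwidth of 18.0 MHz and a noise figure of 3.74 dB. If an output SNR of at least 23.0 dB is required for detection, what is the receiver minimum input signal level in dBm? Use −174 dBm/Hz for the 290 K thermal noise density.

−74.7 dBm

Sensitivity = −174 + 10 log₁₀(B) + NF + SNR_min
= −174 + 72.55 + 3.74 + 23.0
= −74.71 dBm → −74.7 dBm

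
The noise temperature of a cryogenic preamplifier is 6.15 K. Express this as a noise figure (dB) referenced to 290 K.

F = 1 + T_e/T₀ = 1 + 6.15/290 = 1.02121
NF = 10 log₁₀(1.02121) = 0.091 dB

0.091 dB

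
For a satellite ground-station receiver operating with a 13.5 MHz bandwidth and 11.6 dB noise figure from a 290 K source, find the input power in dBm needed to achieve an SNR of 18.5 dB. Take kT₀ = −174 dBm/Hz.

Sensitivity = −174 + 10 log₁₀(B) + NF + SNR_min
= −174 + 71.3 + 11.6 + 18.5
= −72.6 dBm → −72.6 dBm

−72.6 dBm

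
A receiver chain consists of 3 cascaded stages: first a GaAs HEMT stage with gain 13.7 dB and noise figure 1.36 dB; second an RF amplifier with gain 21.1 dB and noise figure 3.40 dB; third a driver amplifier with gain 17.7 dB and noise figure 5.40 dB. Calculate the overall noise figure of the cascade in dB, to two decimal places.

Convert to linear (a loss of L dB is a gain of −L dB): F_i = 10^(NF_i/10), G_i = 10^(G_i,dB/10)
  Stage 1: F_1 = 10^(1.36/10) = 1.368, G_1 = 10^(13.7/10) = 23.44
  Stage 2: F_2 = 10^(3.40/10) = 2.188, G_2 = 10^(21.1/10) = 128.8
  Stage 3: F_3 = 10^(5.40/10) = 3.467, G_3 = 10^(17.7/10) = 58.88
Friis cascade:
  F = 1.368 + (2.188 − 1)/23.44 + (3.467 − 1)/3020 = 1.419
NF = 10 log₁₀(1.419) = 1.52 dB

1.52 dB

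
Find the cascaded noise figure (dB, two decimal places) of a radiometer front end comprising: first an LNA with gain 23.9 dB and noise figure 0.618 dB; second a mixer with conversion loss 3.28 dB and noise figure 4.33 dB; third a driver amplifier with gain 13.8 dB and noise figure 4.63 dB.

Convert to linear (a loss of L dB is a gain of −L dB): F_i = 10^(NF_i/10), G_i = 10^(G_i,dB/10)
  Stage 1: F_1 = 10^(0.618/10) = 1.153, G_1 = 10^(23.9/10) = 245.5
  Stage 2: F_2 = 10^(4.33/10) = 2.710, G_2 = 10^(−3.28/10) = 0.4699
  Stage 3: F_3 = 10^(4.63/10) = 2.904, G_3 = 10^(13.8/10) = 23.99
Friis cascade:
  F = 1.153 + (2.710 − 1)/245.5 + (2.904 − 1)/115.3 = 1.176
NF = 10 log₁₀(1.176) = 0.71 dB

0.71 dB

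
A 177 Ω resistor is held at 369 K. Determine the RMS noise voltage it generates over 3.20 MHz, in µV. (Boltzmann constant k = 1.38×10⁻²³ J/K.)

V_n = √(4kTRB)
4kTRB = 4 × 1.38×10⁻²³ × 369 × 1.77×10² × 3.20×10⁶ = 1.15×10⁻¹¹ V²
V_n = √(1.15×10⁻¹¹) = 3.40×10⁻⁶ V = 3.40 µV

3.40 µV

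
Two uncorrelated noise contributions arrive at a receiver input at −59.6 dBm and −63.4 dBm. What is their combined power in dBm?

−58.1 dBm

Convert to linear, add, convert back:
P₁ = 1.10×10⁻⁹ W, P₂ = 4.57×10⁻¹⁰ W
P_tot = 1.55×10⁻⁹ W → 10 log₁₀(P_tot / 10⁻³) = −58.1 dBm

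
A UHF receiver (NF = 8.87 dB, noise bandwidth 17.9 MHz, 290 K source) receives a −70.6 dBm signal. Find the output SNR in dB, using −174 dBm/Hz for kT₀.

Noise floor: N = −174 + 10 log₁₀(B) + NF
10 log₁₀(1.79×10⁷) = 72.53 dB
N = −174 + 72.53 + 8.87 = −92.60 dBm
SNR = P_sig − N = −70.6 − (−92.60) = 22.00 dB → 22.0 dB

22.0 dB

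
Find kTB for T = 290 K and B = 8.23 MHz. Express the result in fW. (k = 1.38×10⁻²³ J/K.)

32.9 fW

P_n = kTB = 1.38×10⁻²³ × 290 × 8.23×10⁶ = 3.29×10⁻¹⁴ W = 32.9 fW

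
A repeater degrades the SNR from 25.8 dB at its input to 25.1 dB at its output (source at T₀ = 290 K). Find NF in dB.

0.7 dB

NF (dB) = SNR_in(dB) − SNR_out(dB) when the source is at T₀
NF = 25.8 − 25.1 = 0.7 dB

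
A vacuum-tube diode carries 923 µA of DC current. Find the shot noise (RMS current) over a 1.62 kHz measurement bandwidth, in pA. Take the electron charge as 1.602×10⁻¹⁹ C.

692 pA

I_n = √(2qI·B)
2qI·B = 2 × 1.602×10⁻¹⁹ × 9.23×10⁻⁴ × 1.62×10³ = 4.79×10⁻¹⁹ A²
I_n = √(4.79×10⁻¹⁹) = 6.92×10⁻¹⁰ A = 692 pA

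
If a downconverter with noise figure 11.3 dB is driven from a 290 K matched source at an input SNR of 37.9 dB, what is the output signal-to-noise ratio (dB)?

By definition F = SNR_in/SNR_out, so in dB: SNR_out = SNR_in − NF
SNR_out = 37.9 − 11.3 = 26.6 dB

26.6 dB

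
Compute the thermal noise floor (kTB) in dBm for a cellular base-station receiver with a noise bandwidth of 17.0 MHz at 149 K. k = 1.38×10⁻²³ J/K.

−104.6 dBm

P_n = kTB = 1.38×10⁻²³ × 149 × 1.70×10⁷ = 3.50×10⁻¹⁴ W
In dBm: 10 log₁₀(3.50×10⁻¹⁴ / 10⁻³) = −104.6 dBm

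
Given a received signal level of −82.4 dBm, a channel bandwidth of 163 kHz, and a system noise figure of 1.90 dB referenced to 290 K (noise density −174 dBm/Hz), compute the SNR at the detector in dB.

37.6 dB

Noise floor: N = −174 + 10 log₁₀(B) + NF
10 log₁₀(1.63×10⁵) = 52.12 dB
N = −174 + 52.12 + 1.90 = −119.98 dBm
SNR = P_sig − N = −82.4 − (−119.98) = 37.58 dB → 37.6 dB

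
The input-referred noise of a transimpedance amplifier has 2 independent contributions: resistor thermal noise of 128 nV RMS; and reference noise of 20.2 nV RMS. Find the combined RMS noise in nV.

Uncorrelated sources add in power (mean-square): V_tot = √(ΣV_i²)
V_tot = √[(1.28×10⁻⁷)² + (2.02×10⁻⁸)²] = 1.30×10⁻⁷ V = 130 nV

130 nV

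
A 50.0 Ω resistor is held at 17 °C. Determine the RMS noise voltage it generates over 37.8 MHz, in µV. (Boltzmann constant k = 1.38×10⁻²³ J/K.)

T = 17 °C + 273.15 = 290.15 K
V_n = √(4kTRB)
4kTRB = 4 × 1.38×10⁻²³ × 290.15 × 5.00×10¹ × 3.78×10⁷ = 3.03×10⁻¹¹ V²
V_n = √(3.03×10⁻¹¹) = 5.50×10⁻⁶ V = 5.50 µV

5.50 µV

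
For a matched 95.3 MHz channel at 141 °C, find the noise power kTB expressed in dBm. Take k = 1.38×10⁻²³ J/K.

T = 141 °C + 273.15 = 414.15 K
P_n = kTB = 1.38×10⁻²³ × 414.15 × 9.53×10⁷ = 5.45×10⁻¹³ W
In dBm: 10 log₁₀(5.45×10⁻¹³ / 10⁻³) = −92.6 dBm

−92.6 dBm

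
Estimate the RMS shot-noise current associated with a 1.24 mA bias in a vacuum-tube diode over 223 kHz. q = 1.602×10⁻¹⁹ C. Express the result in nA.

I_n = √(2qI·B)
2qI·B = 2 × 1.602×10⁻¹⁹ × 1.24×10⁻³ × 2.23×10⁵ = 8.86×10⁻¹⁷ A²
I_n = √(8.86×10⁻¹⁷) = 9.41×10⁻⁹ A = 9.41 nA

9.41 nA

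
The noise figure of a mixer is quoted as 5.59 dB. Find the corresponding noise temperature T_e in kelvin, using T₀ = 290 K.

761 K

F = 10^(5.59/10) = 3.62243
T_e = (F − 1)·T₀ = (3.62243 − 1) × 290 = 761 K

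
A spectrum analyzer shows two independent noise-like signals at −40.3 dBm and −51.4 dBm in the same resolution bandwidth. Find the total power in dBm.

−40.0 dBm

Convert to linear, add, convert back:
P₁ = 9.33×10⁻⁸ W, P₂ = 7.24×10⁻⁹ W
P_tot = 1.01×10⁻⁷ W → 10 log₁₀(P_tot / 10⁻³) = −40.0 dBm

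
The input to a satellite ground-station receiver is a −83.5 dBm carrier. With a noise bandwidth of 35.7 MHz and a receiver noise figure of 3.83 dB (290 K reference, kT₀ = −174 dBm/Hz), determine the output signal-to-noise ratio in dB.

Noise floor: N = −174 + 10 log₁₀(B) + NF
10 log₁₀(3.57×10⁷) = 75.53 dB
N = −174 + 75.53 + 3.83 = −94.64 dBm
SNR = P_sig − N = −83.5 − (−94.64) = 11.14 dB → 11.1 dB

11.1 dB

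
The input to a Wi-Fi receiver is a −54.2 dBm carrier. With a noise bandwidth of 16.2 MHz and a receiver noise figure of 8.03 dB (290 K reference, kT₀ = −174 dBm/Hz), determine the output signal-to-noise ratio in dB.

Noise floor: N = −174 + 10 log₁₀(B) + NF
10 log₁₀(1.62×10⁷) = 72.1 dB
N = −174 + 72.1 + 8.03 = −93.87 dBm
SNR = P_sig − N = −54.2 − (−93.87) = 39.67 dB → 39.7 dB

39.7 dB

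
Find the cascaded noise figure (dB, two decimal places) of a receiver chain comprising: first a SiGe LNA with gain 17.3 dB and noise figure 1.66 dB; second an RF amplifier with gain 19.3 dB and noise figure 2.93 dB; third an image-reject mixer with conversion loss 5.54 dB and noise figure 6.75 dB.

1.72 dB

Convert to linear (a loss of L dB is a gain of −L dB): F_i = 10^(NF_i/10), G_i = 10^(G_i,dB/10)
  Stage 1: F_1 = 10^(1.66/10) = 1.466, G_1 = 10^(17.3/10) = 53.70
  Stage 2: F_2 = 10^(2.93/10) = 1.963, G_2 = 10^(19.3/10) = 85.11
  Stage 3: F_3 = 10^(6.75/10) = 4.732, G_3 = 10^(−5.54/10) = 0.2793
Friis cascade:
  F = 1.466 + (1.963 − 1)/53.70 + (4.732 − 1)/4571 = 1.484
NF = 10 log₁₀(1.484) = 1.72 dB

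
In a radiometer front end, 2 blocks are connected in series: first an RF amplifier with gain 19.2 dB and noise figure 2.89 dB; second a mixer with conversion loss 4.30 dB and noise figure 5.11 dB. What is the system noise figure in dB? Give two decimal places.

Convert to linear (a loss of L dB is a gain of −L dB): F_i = 10^(NF_i/10), G_i = 10^(G_i,dB/10)
  Stage 1: F_1 = 10^(2.89/10) = 1.945, G_1 = 10^(19.2/10) = 83.18
  Stage 2: F_2 = 10^(5.11/10) = 3.243, G_2 = 10^(−4.30/10) = 0.3715
Friis cascade:
  F = 1.945 + (3.243 − 1)/83.18 = 1.972
NF = 10 log₁₀(1.972) = 2.95 dB

2.95 dB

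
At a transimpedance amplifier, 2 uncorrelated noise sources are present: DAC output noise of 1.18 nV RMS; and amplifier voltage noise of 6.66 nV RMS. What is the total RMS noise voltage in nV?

Uncorrelated sources add in power (mean-square): V_tot = √(ΣV_i²)
V_tot = √[(1.18×10⁻⁹)² + (6.66×10⁻⁹)²] = 6.76×10⁻⁹ V = 6.76 nV

6.76 nV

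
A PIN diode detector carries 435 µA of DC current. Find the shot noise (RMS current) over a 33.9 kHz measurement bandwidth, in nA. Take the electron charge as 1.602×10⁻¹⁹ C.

I_n = √(2qI·B)
2qI·B = 2 × 1.602×10⁻¹⁹ × 4.35×10⁻⁴ × 3.39×10⁴ = 4.72×10⁻¹⁸ A²
I_n = √(4.72×10⁻¹⁸) = 2.17×10⁻⁹ A = 2.17 nA

2.17 nA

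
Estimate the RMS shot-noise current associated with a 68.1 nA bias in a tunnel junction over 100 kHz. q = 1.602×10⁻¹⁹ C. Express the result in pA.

46.7 pA

I_n = √(2qI·B)
2qI·B = 2 × 1.602×10⁻¹⁹ × 6.81×10⁻⁸ × 1.00×10⁵ = 2.18×10⁻²¹ A²
I_n = √(2.18×10⁻²¹) = 4.67×10⁻¹¹ A = 46.7 pA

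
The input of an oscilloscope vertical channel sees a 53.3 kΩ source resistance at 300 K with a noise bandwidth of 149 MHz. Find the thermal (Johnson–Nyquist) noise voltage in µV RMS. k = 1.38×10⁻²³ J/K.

363 µV

V_n = √(4kTRB)
4kTRB = 4 × 1.38×10⁻²³ × 300 × 5.33×10⁴ × 1.49×10⁸ = 1.32×10⁻⁷ V²
V_n = √(1.32×10⁻⁷) = 3.63×10⁻⁴ V = 363 µV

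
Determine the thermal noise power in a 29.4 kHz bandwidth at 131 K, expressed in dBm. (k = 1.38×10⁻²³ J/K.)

−132.7 dBm

P_n = kTB = 1.38×10⁻²³ × 131 × 2.94×10⁴ = 5.31×10⁻¹⁷ W
In dBm: 10 log₁₀(5.31×10⁻¹⁷ / 10⁻³) = −132.7 dBm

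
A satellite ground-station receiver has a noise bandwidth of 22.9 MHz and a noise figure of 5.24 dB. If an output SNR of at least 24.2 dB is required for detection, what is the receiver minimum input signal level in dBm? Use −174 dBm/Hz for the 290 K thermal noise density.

−71.0 dBm

Sensitivity = −174 + 10 log₁₀(B) + NF + SNR_min
= −174 + 73.6 + 5.24 + 24.2
= −70.96 dBm → −71.0 dBm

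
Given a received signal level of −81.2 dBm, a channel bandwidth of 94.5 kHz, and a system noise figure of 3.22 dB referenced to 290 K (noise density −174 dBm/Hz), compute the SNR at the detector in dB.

39.8 dB

Noise floor: N = −174 + 10 log₁₀(B) + NF
10 log₁₀(9.45×10⁴) = 49.75 dB
N = −174 + 49.75 + 3.22 = −121.03 dBm
SNR = P_sig − N = −81.2 − (−121.03) = 39.83 dB → 39.8 dB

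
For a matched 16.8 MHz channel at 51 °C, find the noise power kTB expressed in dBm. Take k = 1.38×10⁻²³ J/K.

T = 51 °C + 273.15 = 324.15 K
P_n = kTB = 1.38×10⁻²³ × 324.15 × 1.68×10⁷ = 7.52×10⁻¹⁴ W
In dBm: 10 log₁₀(7.52×10⁻¹⁴ / 10⁻³) = −101.2 dBm

−101.2 dBm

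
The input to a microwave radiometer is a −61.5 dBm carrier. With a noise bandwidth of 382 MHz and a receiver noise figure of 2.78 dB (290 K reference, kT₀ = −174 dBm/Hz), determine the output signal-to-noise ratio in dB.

Noise floor: N = −174 + 10 log₁₀(B) + NF
10 log₁₀(3.82×10⁸) = 85.82 dB
N = −174 + 85.82 + 2.78 = −85.40 dBm
SNR = P_sig − N = −61.5 − (−85.40) = 23.90 dB → 23.9 dB

23.9 dB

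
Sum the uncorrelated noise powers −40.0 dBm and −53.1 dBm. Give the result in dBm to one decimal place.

−39.8 dBm

Convert to linear, add, convert back:
P₁ = 1.00×10⁻⁷ W, P₂ = 4.90×10⁻⁹ W
P_tot = 1.05×10⁻⁷ W → 10 log₁₀(P_tot / 10⁻³) = −39.8 dBm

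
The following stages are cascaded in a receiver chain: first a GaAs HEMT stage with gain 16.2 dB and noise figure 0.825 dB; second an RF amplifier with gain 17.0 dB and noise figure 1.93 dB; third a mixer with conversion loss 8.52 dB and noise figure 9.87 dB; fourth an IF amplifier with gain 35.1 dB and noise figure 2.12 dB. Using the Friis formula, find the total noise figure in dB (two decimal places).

0.90 dB

Convert to linear (a loss of L dB is a gain of −L dB): F_i = 10^(NF_i/10), G_i = 10^(G_i,dB/10)
  Stage 1: F_1 = 10^(0.825/10) = 1.209, G_1 = 10^(16.2/10) = 41.69
  Stage 2: F_2 = 10^(1.93/10) = 1.560, G_2 = 10^(17.0/10) = 50.12
  Stage 3: F_3 = 10^(9.87/10) = 9.705, G_3 = 10^(−8.52/10) = 0.1406
  Stage 4: F_4 = 10^(2.12/10) = 1.629, G_4 = 10^(35.1/10) = 3236
Friis cascade:
  F = 1.209 + (1.560 − 1)/41.69 + (9.705 − 1)/2089 + (1.629 − 1)/293.8 = 1.229
NF = 10 log₁₀(1.229) = 0.90 dB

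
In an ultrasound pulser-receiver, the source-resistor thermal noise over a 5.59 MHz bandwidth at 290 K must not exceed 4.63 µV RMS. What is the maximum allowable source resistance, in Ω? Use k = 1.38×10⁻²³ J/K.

Johnson–Nyquist: V_n = √(4kTRB) ⇒ R = V_n² / (4kTB)
4kTB = 4 × 1.38×10⁻²³ × 290 × 5.59×10⁶ = 8.95×10⁻¹⁴
R = (4.63×10⁻⁶)² / 8.95×10⁻¹⁴ = 2.40×10² Ω = 240 Ω

240 Ω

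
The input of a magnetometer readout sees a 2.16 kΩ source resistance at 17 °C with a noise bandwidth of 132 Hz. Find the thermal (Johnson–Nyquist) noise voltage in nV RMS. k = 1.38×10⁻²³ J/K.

T = 17 °C + 273.15 = 290.15 K
V_n = √(4kTRB)
4kTRB = 4 × 1.38×10⁻²³ × 290.15 × 2.16×10³ × 1.32×10² = 4.57×10⁻¹⁵ V²
V_n = √(4.57×10⁻¹⁵) = 6.76×10⁻⁸ V = 67.6 nV

67.6 nV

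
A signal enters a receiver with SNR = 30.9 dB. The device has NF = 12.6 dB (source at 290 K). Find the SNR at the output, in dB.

By definition F = SNR_in/SNR_out, so in dB: SNR_out = SNR_in − NF
SNR_out = 30.9 − 12.6 = 18.3 dB

18.3 dB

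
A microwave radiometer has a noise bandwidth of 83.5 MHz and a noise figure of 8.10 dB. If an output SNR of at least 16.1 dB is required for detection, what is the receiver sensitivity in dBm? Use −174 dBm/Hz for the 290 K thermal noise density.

−70.6 dBm

Sensitivity = −174 + 10 log₁₀(B) + NF + SNR_min
= −174 + 79.22 + 8.10 + 16.1
= −70.58 dBm → −70.6 dBm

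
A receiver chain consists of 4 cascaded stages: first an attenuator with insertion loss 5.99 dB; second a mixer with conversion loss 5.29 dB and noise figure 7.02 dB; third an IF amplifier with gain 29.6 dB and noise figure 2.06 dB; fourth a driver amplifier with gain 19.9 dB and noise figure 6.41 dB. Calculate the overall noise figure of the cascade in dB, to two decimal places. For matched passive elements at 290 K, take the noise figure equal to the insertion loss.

14.50 dB

Convert to linear (a loss of L dB is a gain of −L dB): F_i = 10^(NF_i/10), G_i = 10^(G_i,dB/10)
  Stage 1: F_1 = 10^(5.99/10) = 3.972, G_1 = 10^(−5.99/10) = 0.2518
  Stage 2: F_2 = 10^(7.02/10) = 5.035, G_2 = 10^(−5.29/10) = 0.2958
  Stage 3: F_3 = 10^(2.06/10) = 1.607, G_3 = 10^(29.6/10) = 912.0
  Stage 4: F_4 = 10^(6.41/10) = 4.375, G_4 = 10^(19.9/10) = 97.72
Friis cascade:
  F = 3.972 + (5.035 − 1)/0.2518 + (1.607 − 1)/0.07447 + (4.375 − 1)/67.92 = 28.20
NF = 10 log₁₀(28.20) = 14.50 dB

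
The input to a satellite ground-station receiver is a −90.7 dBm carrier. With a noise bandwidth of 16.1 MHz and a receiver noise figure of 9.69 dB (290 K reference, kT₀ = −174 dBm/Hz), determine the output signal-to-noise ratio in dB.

Noise floor: N = −174 + 10 log₁₀(B) + NF
10 log₁₀(1.61×10⁷) = 72.07 dB
N = −174 + 72.07 + 9.69 = −92.24 dBm
SNR = P_sig − N = −90.7 − (−92.24) = 1.54 dB → 1.5 dB

1.5 dB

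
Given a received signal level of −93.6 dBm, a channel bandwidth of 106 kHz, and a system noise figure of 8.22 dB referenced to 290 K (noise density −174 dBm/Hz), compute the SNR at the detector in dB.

Noise floor: N = −174 + 10 log₁₀(B) + NF
10 log₁₀(1.06×10⁵) = 50.25 dB
N = −174 + 50.25 + 8.22 = −115.53 dBm
SNR = P_sig − N = −93.6 − (−115.53) = 21.93 dB → 21.9 dB

21.9 dB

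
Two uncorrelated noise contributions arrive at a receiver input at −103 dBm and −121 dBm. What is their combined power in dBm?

Convert to linear, add, convert back:
P₁ = 5.01×10⁻¹⁴ W, P₂ = 7.94×10⁻¹⁶ W
P_tot = 5.09×10⁻¹⁴ W → 10 log₁₀(P_tot / 10⁻³) = −102.9 dBm

−102.9 dBm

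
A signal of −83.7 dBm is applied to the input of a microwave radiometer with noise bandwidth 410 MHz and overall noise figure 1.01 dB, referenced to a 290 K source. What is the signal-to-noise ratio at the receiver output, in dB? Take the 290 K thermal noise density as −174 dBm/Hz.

Noise floor: N = −174 + 10 log₁₀(B) + NF
10 log₁₀(4.10×10⁸) = 86.13 dB
N = −174 + 86.13 + 1.01 = −86.86 dBm
SNR = P_sig − N = −83.7 − (−86.86) = 3.16 dB → 3.2 dB

3.2 dB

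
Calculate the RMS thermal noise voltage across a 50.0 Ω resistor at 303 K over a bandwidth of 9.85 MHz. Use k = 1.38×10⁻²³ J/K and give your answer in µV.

V_n = √(4kTRB)
4kTRB = 4 × 1.38×10⁻²³ × 303 × 5.00×10¹ × 9.85×10⁶ = 8.24×10⁻¹² V²
V_n = √(8.24×10⁻¹²) = 2.87×10⁻⁶ V = 2.87 µV

2.87 µV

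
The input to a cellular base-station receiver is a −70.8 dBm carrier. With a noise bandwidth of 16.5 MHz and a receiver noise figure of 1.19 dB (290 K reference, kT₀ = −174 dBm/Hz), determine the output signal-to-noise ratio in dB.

29.8 dB

Noise floor: N = −174 + 10 log₁₀(B) + NF
10 log₁₀(1.65×10⁷) = 72.17 dB
N = −174 + 72.17 + 1.19 = −100.64 dBm
SNR = P_sig − N = −70.8 − (−100.64) = 29.84 dB → 29.8 dB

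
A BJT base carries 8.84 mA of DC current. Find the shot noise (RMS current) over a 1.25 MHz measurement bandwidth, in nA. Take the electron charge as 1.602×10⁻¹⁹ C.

I_n = √(2qI·B)
2qI·B = 2 × 1.602×10⁻¹⁹ × 8.84×10⁻³ × 1.25×10⁶ = 3.54×10⁻¹⁵ A²
I_n = √(3.54×10⁻¹⁵) = 5.95×10⁻⁸ A = 59.5 nA

59.5 nA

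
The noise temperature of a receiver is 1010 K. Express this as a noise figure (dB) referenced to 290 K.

F = 1 + T_e/T₀ = 1 + 1010/290 = 4.48276
NF = 10 log₁₀(4.48276) = 6.52 dB

6.52 dB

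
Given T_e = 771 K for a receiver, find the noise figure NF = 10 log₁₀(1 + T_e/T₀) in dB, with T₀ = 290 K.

5.63 dB

F = 1 + T_e/T₀ = 1 + 771/290 = 3.65862
NF = 10 log₁₀(3.65862) = 5.63 dB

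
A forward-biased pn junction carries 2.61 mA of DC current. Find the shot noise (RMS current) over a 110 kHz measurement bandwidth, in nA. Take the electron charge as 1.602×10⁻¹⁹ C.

9.59 nA

I_n = √(2qI·B)
2qI·B = 2 × 1.602×10⁻¹⁹ × 2.61×10⁻³ × 1.10×10⁵ = 9.20×10⁻¹⁷ A²
I_n = √(9.20×10⁻¹⁷) = 9.59×10⁻⁹ A = 9.59 nA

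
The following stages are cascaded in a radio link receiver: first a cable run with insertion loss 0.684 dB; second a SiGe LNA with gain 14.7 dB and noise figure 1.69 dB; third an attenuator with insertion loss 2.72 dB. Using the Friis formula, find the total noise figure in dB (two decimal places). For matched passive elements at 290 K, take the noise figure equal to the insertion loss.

2.46 dB

Convert to linear (a loss of L dB is a gain of −L dB): F_i = 10^(NF_i/10), G_i = 10^(G_i,dB/10)
  Stage 1: F_1 = 10^(0.684/10) = 1.171, G_1 = 10^(−0.684/10) = 0.8543
  Stage 2: F_2 = 10^(1.69/10) = 1.476, G_2 = 10^(14.7/10) = 29.51
  Stage 3: F_3 = 10^(2.72/10) = 1.871, G_3 = 10^(−2.72/10) = 0.5346
Friis cascade:
  F = 1.171 + (1.476 − 1)/0.8543 + (1.871 − 1)/25.21 = 1.762
NF = 10 log₁₀(1.762) = 2.46 dB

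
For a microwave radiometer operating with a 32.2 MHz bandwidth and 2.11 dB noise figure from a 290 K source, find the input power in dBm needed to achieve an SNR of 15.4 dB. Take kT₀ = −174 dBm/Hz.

−81.4 dBm

Sensitivity = −174 + 10 log₁₀(B) + NF + SNR_min
= −174 + 75.08 + 2.11 + 15.4
= −81.41 dBm → −81.4 dBm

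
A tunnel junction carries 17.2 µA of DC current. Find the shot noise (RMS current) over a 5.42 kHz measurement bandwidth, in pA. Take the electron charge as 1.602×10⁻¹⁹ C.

I_n = √(2qI·B)
2qI·B = 2 × 1.602×10⁻¹⁹ × 1.72×10⁻⁵ × 5.42×10³ = 2.99×10⁻²⁰ A²
I_n = √(2.99×10⁻²⁰) = 1.73×10⁻¹⁰ A = 173 pA

173 pA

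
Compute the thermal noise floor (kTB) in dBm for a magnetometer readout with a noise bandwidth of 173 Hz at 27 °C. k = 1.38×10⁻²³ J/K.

T = 27 °C + 273.15 = 300.15 K
P_n = kTB = 1.38×10⁻²³ × 300.15 × 1.73×10² = 7.17×10⁻¹⁹ W
In dBm: 10 log₁₀(7.17×10⁻¹⁹ / 10⁻³) = −151.4 dBm

−151.4 dBm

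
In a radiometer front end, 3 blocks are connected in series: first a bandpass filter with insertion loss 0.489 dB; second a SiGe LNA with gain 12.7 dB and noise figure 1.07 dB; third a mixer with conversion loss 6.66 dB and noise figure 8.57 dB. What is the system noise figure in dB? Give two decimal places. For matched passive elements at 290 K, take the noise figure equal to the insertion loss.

Convert to linear (a loss of L dB is a gain of −L dB): F_i = 10^(NF_i/10), G_i = 10^(G_i,dB/10)
  Stage 1: F_1 = 10^(0.489/10) = 1.119, G_1 = 10^(−0.489/10) = 0.8935
  Stage 2: F_2 = 10^(1.07/10) = 1.279, G_2 = 10^(12.7/10) = 18.62
  Stage 3: F_3 = 10^(8.57/10) = 7.194, G_3 = 10^(−6.66/10) = 0.2158
Friis cascade:
  F = 1.119 + (1.279 − 1)/0.8935 + (7.194 − 1)/16.64 = 1.804
NF = 10 log₁₀(1.804) = 2.56 dB

2.56 dB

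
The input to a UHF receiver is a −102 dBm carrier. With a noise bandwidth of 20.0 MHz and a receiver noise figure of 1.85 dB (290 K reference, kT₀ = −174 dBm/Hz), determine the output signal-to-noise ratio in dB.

−2.9 dB

Noise floor: N = −174 + 10 log₁₀(B) + NF
10 log₁₀(2.00×10⁷) = 73.01 dB
N = −174 + 73.01 + 1.85 = −99.14 dBm
SNR = P_sig − N = −102 − (−99.14) = −2.86 dB → −2.9 dB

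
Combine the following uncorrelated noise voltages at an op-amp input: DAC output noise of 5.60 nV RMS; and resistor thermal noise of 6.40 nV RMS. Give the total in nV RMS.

Uncorrelated sources add in power (mean-square): V_tot = √(ΣV_i²)
V_tot = √[(5.60×10⁻⁹)² + (6.40×10⁻⁹)²] = 8.50×10⁻⁹ V = 8.50 nV

8.50 nV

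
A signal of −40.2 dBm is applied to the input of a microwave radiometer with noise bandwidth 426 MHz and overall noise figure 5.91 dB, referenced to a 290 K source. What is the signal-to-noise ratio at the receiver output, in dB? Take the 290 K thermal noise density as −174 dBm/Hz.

41.6 dB

Noise floor: N = −174 + 10 log₁₀(B) + NF
10 log₁₀(4.26×10⁸) = 86.29 dB
N = −174 + 86.29 + 5.91 = −81.80 dBm
SNR = P_sig − N = −40.2 − (−81.80) = 41.60 dB → 41.6 dB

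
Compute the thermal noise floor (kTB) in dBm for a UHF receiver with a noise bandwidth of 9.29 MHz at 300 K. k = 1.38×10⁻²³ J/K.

−104.1 dBm

P_n = kTB = 1.38×10⁻²³ × 300 × 9.29×10⁶ = 3.85×10⁻¹⁴ W
In dBm: 10 log₁₀(3.85×10⁻¹⁴ / 10⁻³) = −104.1 dBm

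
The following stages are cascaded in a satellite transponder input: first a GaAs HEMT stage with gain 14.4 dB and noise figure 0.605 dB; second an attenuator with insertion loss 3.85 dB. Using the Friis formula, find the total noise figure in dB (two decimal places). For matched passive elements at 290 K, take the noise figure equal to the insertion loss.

0.80 dB

Convert to linear (a loss of L dB is a gain of −L dB): F_i = 10^(NF_i/10), G_i = 10^(G_i,dB/10)
  Stage 1: F_1 = 10^(0.605/10) = 1.149, G_1 = 10^(14.4/10) = 27.54
  Stage 2: F_2 = 10^(3.85/10) = 2.427, G_2 = 10^(−3.85/10) = 0.4121
Friis cascade:
  F = 1.149 + (2.427 − 1)/27.54 = 1.201
NF = 10 log₁₀(1.201) = 0.80 dB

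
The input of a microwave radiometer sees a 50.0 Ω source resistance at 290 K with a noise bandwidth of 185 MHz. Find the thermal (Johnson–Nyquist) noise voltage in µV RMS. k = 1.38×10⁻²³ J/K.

12.2 µV

V_n = √(4kTRB)
4kTRB = 4 × 1.38×10⁻²³ × 290 × 5.00×10¹ × 1.85×10⁸ = 1.48×10⁻¹⁰ V²
V_n = √(1.48×10⁻¹⁰) = 1.22×10⁻⁵ V = 12.2 µV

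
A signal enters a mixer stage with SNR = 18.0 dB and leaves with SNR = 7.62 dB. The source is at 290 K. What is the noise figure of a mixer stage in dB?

NF (dB) = SNR_in(dB) − SNR_out(dB) when the source is at T₀
NF = 18.0 − 7.62 = 10.38 dB

10.38 dB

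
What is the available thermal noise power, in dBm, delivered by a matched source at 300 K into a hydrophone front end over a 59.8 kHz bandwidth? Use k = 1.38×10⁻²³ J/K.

P_n = kTB = 1.38×10⁻²³ × 300 × 5.98×10⁴ = 2.48×10⁻¹⁶ W
In dBm: 10 log₁₀(2.48×10⁻¹⁶ / 10⁻³) = −126.1 dBm

−126.1 dBm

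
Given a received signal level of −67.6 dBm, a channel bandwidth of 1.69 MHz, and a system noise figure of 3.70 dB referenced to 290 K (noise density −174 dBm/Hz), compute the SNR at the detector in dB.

40.4 dB

Noise floor: N = −174 + 10 log₁₀(B) + NF
10 log₁₀(1.69×10⁶) = 62.28 dB
N = −174 + 62.28 + 3.70 = −108.02 dBm
SNR = P_sig − N = −67.6 − (−108.02) = 40.42 dB → 40.4 dB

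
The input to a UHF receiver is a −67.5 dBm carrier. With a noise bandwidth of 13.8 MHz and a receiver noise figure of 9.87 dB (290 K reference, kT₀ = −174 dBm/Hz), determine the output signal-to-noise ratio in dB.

Noise floor: N = −174 + 10 log₁₀(B) + NF
10 log₁₀(1.38×10⁷) = 71.4 dB
N = −174 + 71.4 + 9.87 = −92.73 dBm
SNR = P_sig − N = −67.5 − (−92.73) = 25.23 dB → 25.2 dB

25.2 dB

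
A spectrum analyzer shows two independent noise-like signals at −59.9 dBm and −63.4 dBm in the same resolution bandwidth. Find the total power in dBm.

−58.3 dBm

Convert to linear, add, convert back:
P₁ = 1.02×10⁻⁹ W, P₂ = 4.57×10⁻¹⁰ W
P_tot = 1.48×10⁻⁹ W → 10 log₁₀(P_tot / 10⁻³) = −58.3 dBm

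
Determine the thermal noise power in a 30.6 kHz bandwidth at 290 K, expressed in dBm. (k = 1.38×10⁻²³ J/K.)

P_n = kTB = 1.38×10⁻²³ × 290 × 3.06×10⁴ = 1.22×10⁻¹⁶ W
In dBm: 10 log₁₀(1.22×10⁻¹⁶ / 10⁻³) = −129.1 dBm

−129.1 dBm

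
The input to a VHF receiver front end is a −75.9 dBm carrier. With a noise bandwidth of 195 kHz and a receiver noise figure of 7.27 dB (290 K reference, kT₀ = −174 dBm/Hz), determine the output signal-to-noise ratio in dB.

37.9 dB

Noise floor: N = −174 + 10 log₁₀(B) + NF
10 log₁₀(1.95×10⁵) = 52.9 dB
N = −174 + 52.9 + 7.27 = −113.83 dBm
SNR = P_sig − N = −75.9 − (−113.83) = 37.93 dB → 37.9 dB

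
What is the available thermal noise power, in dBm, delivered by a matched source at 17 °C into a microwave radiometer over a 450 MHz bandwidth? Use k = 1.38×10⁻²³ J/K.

T = 17 °C + 273.15 = 290.15 K
P_n = kTB = 1.38×10⁻²³ × 290.15 × 4.50×10⁸ = 1.80×10⁻¹² W
In dBm: 10 log₁₀(1.80×10⁻¹² / 10⁻³) = −87.4 dBm

−87.4 dBm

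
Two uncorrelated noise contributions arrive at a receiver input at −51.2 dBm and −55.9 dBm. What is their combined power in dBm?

Convert to linear, add, convert back:
P₁ = 7.59×10⁻⁹ W, P₂ = 2.57×10⁻⁹ W
P_tot = 1.02×10⁻⁸ W → 10 log₁₀(P_tot / 10⁻³) = −49.9 dBm

−49.9 dBm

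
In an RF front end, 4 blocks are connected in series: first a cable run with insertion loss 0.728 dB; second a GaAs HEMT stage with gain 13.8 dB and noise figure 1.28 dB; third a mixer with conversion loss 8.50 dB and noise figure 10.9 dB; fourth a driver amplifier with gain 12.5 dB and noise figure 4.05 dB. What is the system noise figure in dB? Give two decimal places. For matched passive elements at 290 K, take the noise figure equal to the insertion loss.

Convert to linear (a loss of L dB is a gain of −L dB): F_i = 10^(NF_i/10), G_i = 10^(G_i,dB/10)
  Stage 1: F_1 = 10^(0.728/10) = 1.182, G_1 = 10^(−0.728/10) = 0.8457
  Stage 2: F_2 = 10^(1.28/10) = 1.343, G_2 = 10^(13.8/10) = 23.99
  Stage 3: F_3 = 10^(10.9/10) = 12.30, G_3 = 10^(−8.50/10) = 0.1413
  Stage 4: F_4 = 10^(4.05/10) = 2.541, G_4 = 10^(12.5/10) = 17.78
Friis cascade:
  F = 1.182 + (1.343 − 1)/0.8457 + (12.30 − 1)/20.29 + (2.541 − 1)/2.865 = 2.683
NF = 10 log₁₀(2.683) = 4.29 dB

4.29 dB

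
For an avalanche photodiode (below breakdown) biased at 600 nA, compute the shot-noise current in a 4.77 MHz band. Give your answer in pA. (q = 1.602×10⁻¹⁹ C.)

I_n = √(2qI·B)
2qI·B = 2 × 1.602×10⁻¹⁹ × 6.00×10⁻⁷ × 4.77×10⁶ = 9.17×10⁻¹⁹ A²
I_n = √(9.17×10⁻¹⁹) = 9.58×10⁻¹⁰ A = 958 pA

958 pA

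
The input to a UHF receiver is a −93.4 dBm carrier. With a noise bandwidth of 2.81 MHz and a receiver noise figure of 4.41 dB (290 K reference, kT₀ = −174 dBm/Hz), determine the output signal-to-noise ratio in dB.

11.7 dB

Noise floor: N = −174 + 10 log₁₀(B) + NF
10 log₁₀(2.81×10⁶) = 64.49 dB
N = −174 + 64.49 + 4.41 = −105.10 dBm
SNR = P_sig − N = −93.4 − (−105.10) = 11.70 dB → 11.7 dB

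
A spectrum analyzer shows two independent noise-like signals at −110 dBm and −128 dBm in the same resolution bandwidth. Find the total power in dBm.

−109.9 dBm

Convert to linear, add, convert back:
P₁ = 1.00×10⁻¹⁴ W, P₂ = 1.58×10⁻¹⁶ W
P_tot = 1.02×10⁻¹⁴ W → 10 log₁₀(P_tot / 10⁻³) = −109.9 dBm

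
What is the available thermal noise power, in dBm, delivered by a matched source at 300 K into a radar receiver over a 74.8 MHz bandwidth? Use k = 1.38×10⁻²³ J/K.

−95.1 dBm

P_n = kTB = 1.38×10⁻²³ × 300 × 7.48×10⁷ = 3.10×10⁻¹³ W
In dBm: 10 log₁₀(3.10×10⁻¹³ / 10⁻³) = −95.1 dBm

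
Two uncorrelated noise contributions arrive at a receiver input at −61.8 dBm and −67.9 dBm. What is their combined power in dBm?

Convert to linear, add, convert back:
P₁ = 6.61×10⁻¹⁰ W, P₂ = 1.62×10⁻¹⁰ W
P_tot = 8.23×10⁻¹⁰ W → 10 log₁₀(P_tot / 10⁻³) = −60.8 dBm

−60.8 dBm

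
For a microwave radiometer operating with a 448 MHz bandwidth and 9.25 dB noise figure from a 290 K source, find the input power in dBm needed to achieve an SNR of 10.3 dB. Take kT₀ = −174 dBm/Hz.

−67.9 dBm

Sensitivity = −174 + 10 log₁₀(B) + NF + SNR_min
= −174 + 86.51 + 9.25 + 10.3
= −67.94 dBm → −67.9 dBm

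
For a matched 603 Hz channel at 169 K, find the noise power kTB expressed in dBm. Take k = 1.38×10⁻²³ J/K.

P_n = kTB = 1.38×10⁻²³ × 169 × 6.03×10² = 1.41×10⁻¹⁸ W
In dBm: 10 log₁₀(1.41×10⁻¹⁸ / 10⁻³) = −148.5 dBm

−148.5 dBm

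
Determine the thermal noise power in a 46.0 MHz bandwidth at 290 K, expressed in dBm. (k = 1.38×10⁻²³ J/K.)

−97.3 dBm

P_n = kTB = 1.38×10⁻²³ × 290 × 4.60×10⁷ = 1.84×10⁻¹³ W
In dBm: 10 log₁₀(1.84×10⁻¹³ / 10⁻³) = −97.3 dBm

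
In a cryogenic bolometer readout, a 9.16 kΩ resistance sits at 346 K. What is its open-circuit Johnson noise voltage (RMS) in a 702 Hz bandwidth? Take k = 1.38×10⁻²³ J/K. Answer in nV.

V_n = √(4kTRB)
4kTRB = 4 × 1.38×10⁻²³ × 346 × 9.16×10³ × 7.02×10² = 1.23×10⁻¹³ V²
V_n = √(1.23×10⁻¹³) = 3.50×10⁻⁷ V = 350 nV

350 nV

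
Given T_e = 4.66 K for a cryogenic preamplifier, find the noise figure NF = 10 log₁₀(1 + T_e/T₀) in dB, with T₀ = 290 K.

0.069 dB

F = 1 + T_e/T₀ = 1 + 4.66/290 = 1.01607
NF = 10 log₁₀(1.01607) = 0.069 dB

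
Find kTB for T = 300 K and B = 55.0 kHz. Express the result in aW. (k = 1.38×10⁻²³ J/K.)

P_n = kTB = 1.38×10⁻²³ × 300 × 5.50×10⁴ = 2.28×10⁻¹⁶ W = 228 aW

228 aW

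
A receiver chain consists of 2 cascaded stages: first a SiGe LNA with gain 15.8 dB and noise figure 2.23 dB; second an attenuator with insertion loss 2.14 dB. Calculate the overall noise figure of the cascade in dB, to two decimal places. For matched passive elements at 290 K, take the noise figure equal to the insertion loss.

Convert to linear (a loss of L dB is a gain of −L dB): F_i = 10^(NF_i/10), G_i = 10^(G_i,dB/10)
  Stage 1: F_1 = 10^(2.23/10) = 1.671, G_1 = 10^(15.8/10) = 38.02
  Stage 2: F_2 = 10^(2.14/10) = 1.637, G_2 = 10^(−2.14/10) = 0.6109
Friis cascade:
  F = 1.671 + (1.637 − 1)/38.02 = 1.688
NF = 10 log₁₀(1.688) = 2.27 dB

2.27 dB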